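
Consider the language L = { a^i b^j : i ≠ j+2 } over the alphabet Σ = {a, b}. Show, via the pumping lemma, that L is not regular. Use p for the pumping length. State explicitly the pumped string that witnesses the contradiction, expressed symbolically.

Assume L is regular. Let p be the pumping length given by the pumping lemma.
Choose w = a^p b^{p+p!-2}. Since p ≠ (p+p!-2)+2 = p+p!, w ∈ L; and |w| ≥ p.
By the pumping lemma, w = xyz with |xy| ≤ p and |y| > 0.
The first p characters of w are a's, so xy (and hence y) consists only of a's. Write y = a^k, 1 ≤ k ≤ p.
Since 1 ≤ k ≤ p, k divides p!; set t = 1 + p!/k. Then xy^t z has p + (p!/k)·k = p + p! copies of a. Now the a-count is p+p! and (b-count)+2 = (p+p!-2)+2 = p+p!, so i ≠ j+2 fails. So xy^t z = a^{p+p!} b^{p+p!-2} ∉ L.
This is a contradiction; hence L is not regular.

a^{p+p!} b^{p+p!-2}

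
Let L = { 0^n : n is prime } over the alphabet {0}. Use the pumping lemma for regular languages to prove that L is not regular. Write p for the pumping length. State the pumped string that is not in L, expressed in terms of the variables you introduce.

0^{q(1+k)}

Suppose for contradiction that L is regular, and let p be the pumping length.
Let q be a prime with q ≥ p+2 (infinitely many primes exist), and take w = 0^q ∈ L with |w| = q ≥ p.
The pumping lemma gives a decomposition w = xyz where |xy| ≤ p and |y| ≥ 1.
Then y = 0^k for some k with 1 ≤ k ≤ p.
Since 1 ≤ k ≤ p, |xz| = q-k. Pump with i = q+1: |xy^{q+1}z| = (q-k)+(q+1)k = q+qk = q(1+k), which is composite (both factors ≥ 2). So xy^{q+1}z = 0^{q(1+k)} ∉ L.
This contradicts the pumping lemma, so L is not regular.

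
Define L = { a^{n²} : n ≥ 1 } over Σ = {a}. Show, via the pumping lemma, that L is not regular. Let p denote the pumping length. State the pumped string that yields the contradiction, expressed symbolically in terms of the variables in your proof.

Suppose for contradiction that L is regular, and let p be the pumping length.
Take w = a^{p²} ∈ L with |w| = p² ≥ p.
Write w = xyz as guaranteed by the lemma, with |xy| ≤ p and y is nonempty.
Then y = a^k for some k with 1 ≤ k ≤ p.
Pump with i = 2: xy^2z = a^{p²+k}. Since 1 ≤ k ≤ p, p² < p²+k ≤ p²+p < (p+1)², so p²+k lies strictly between consecutive squares and is not a perfect square. So xy^2z ∉ L.
Contradiction. Therefore L is not regular.

a^{p²+k}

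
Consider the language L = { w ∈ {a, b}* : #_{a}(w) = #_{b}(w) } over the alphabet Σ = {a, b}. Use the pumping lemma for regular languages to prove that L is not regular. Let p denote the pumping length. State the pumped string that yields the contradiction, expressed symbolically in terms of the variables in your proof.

a^{p+k} b^p

Assume L is regular; let p be its pumping constant.
Choose w = a^p b^p ∈ L with |w| = 2p ≥ p.
The pumping lemma gives a decomposition w = xyz where |xy| ≤ p and y is nonempty.
Because |xy| ≤ p and w begins with p copies of a, we have y = a^k with 1 ≤ k ≤ p.
Pump with i = 2: xy^2z = a^{p+k} b^p has p+k occurrences of a but only p of b. Since k ≥ 1 the counts differ, so xy^2z ∉ L.
Contradiction. Therefore L is not regular.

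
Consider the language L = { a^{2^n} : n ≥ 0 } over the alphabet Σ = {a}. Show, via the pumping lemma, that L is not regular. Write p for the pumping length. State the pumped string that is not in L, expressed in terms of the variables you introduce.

a^{2^p+k}

Assume L is regular. Let p be the pumping length given by the pumping lemma.
Take w = a^{2^p} ∈ L with |w| = 2^p ≥ p.
The pumping lemma gives a decomposition w = xyz where |xy| ≤ p and |y| ≥ 1.
Then y = a^k for some k with 1 ≤ k ≤ p.
Pump with i = 2: xy^2z = a^{2^p+k}. Since 1 ≤ k ≤ p < 2^p, we have 2^p < 2^p+k < 2^{p+1}, so 2^p+k is not a power of 2. So xy^2z ∉ L.
This contradicts the pumping lemma, so L is not regular.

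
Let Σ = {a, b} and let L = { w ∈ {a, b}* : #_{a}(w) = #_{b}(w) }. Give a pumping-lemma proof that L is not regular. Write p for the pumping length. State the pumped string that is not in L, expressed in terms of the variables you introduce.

Assume L is regular; let p be its pumping constant.
Choose w = a^p b^p ∈ L with |w| = 2p ≥ p.
The pumping lemma gives a decomposition w = xyz where |xy| ≤ p and y is nonempty.
Because |xy| ≤ p and w begins with p copies of a, we have y = a^k with 1 ≤ k ≤ p.
Pump with i = 2: xy^2z = a^{p+k} b^p has p+k occurrences of a but only p of b. Since k ≥ 1 the counts differ, so xy^2z ∉ L.
This contradicts the pumping lemma, so L is not regular.

a^{p+k} b^p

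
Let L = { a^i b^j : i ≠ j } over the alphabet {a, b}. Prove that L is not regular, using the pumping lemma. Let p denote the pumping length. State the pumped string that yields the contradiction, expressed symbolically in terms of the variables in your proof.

Assume L is regular. Let p be the pumping length given by the pumping lemma.
Choose w = a^p b^{p+p!}. Since p ≠ p+p!, w ∈ L; and |w| ≥ p.
Write w = xyz as guaranteed by the lemma, with |xy| ≤ p and |y| > 0.
Since the first p symbols of w are all a's and |xy| ≤ p, y lies entirely in the leading a-block: y = a^k for some k with 1 ≤ k ≤ p.
Since 1 ≤ k ≤ p, k divides p!; set t = 1 + p!/k. Then xy^t z has p + (p!/k)·k = p + p! copies of a. Now the a-count equals the b-count, so i ≠ j fails. So xy^t z = a^{p+p!} b^{p+p!} ∉ L.
This is a contradiction; hence L is not regular.

a^{p+p!} b^{p+p!}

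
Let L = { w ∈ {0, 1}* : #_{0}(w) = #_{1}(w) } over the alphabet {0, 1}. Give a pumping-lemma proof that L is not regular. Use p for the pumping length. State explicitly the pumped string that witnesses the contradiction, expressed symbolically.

0^{p+k} 1^p

Assume L is regular. Let p be the pumping length given by the pumping lemma.
Choose w = 0^p 1^p ∈ L with |w| = 2p ≥ p.
By the pumping lemma, w = xyz with |xy| ≤ p and y is nonempty.
Since the first p symbols of w are all 0's and |xy| ≤ p, y lies entirely in the leading 0-block: y = 0^k for some k with 1 ≤ k ≤ p.
Pump with i = 2: xy^2z = 0^{p+k} 1^p has p+k occurrences of 0 but only p of 1. Since k ≥ 1 the counts differ, so xy^2z ∉ L.
Contradiction. Therefore L is not regular.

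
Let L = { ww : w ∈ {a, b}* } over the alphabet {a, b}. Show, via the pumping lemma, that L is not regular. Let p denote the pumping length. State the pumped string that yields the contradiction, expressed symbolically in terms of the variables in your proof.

Assume L is regular. Let p be the pumping length given by the pumping lemma.
Take w = a^p b^p a^p b^p = uu where u = a^pb^p; then w ∈ L and |w| = 4p ≥ p.
Write w = xyz as guaranteed by the lemma, with |xy| ≤ p and |y| > 0.
Because |xy| ≤ p and w begins with p copies of a, we have y = a^k with 1 ≤ k ≤ p.
Pump with i = 2: xy^2z = a^{p+k} b^p a^p b^p, of length 4p+k. Suppose this equals vv. The string starts with a and ends with b, so v does too; thus the boundary between the two copies of v is a b→a transition. There is exactly one such transition, at position 2p+k, so |v| = 2p+k and |vv| = 4p+2k ≠ 4p+k since k ≥ 1. So xy^2z ∉ L.
This contradicts the pumping lemma, so L is not regular.

a^{p+k} b^p a^p b^p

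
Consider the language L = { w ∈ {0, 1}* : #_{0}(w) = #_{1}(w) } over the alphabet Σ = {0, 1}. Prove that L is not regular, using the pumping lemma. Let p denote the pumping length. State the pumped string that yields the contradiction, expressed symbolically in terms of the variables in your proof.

Toward a contradiction, assume L is regular with pumping length p.
Choose w = 0^p 1^p ∈ L with |w| = 2p ≥ p.
Write w = xyz as guaranteed by the lemma, with |xy| ≤ p and |y| > 0.
Because |xy| ≤ p and w begins with p copies of 0, we have y = 0^k with 1 ≤ k ≤ p.
Pump with i = 2: xy^2z = 0^{p+k} 1^p has p+k occurrences of 0 but only p of 1. Since k ≥ 1 the counts differ, so xy^2z ∉ L.
This is a contradiction; hence L is not regular.

0^{p+k} 1^p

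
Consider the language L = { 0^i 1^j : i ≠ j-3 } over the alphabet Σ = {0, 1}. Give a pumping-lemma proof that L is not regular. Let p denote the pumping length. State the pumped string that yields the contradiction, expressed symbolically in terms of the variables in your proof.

0^{p+p!} 1^{p+p!+3}

Assume L is regular; let p be its pumping constant.
Choose w = 0^p 1^{p+p!+3}. Since p ≠ (p+p!+3)-3 = p+p!, w ∈ L; and |w| ≥ p.
The pumping lemma gives a decomposition w = xyz where |xy| ≤ p and |y| ≥ 1.
The first p characters of w are 0's, so xy (and hence y) consists only of 0's. Write y = 0^k, 1 ≤ k ≤ p.
Since 1 ≤ k ≤ p, k divides p!; set t = 1 + p!/k. Then xy^t z has p + (p!/k)·k = p + p! copies of 0. Now the 0-count is p+p! and (1-count)-3 = (p+p!+3)-3 = p+p!, so i ≠ j-3 fails. So xy^t z = 0^{p+p!} 1^{p+p!+3} ∉ L.
This is a contradiction; hence L is not regular.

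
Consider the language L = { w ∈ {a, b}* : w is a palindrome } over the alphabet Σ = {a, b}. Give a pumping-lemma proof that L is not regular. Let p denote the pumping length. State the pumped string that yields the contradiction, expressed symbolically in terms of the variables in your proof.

a^{p+k} b a^p

Suppose for contradiction that L is regular, and let p be the pumping length.
Take w = a^p b a^p, a palindrome of length 2p+1 ≥ p.
Write w = xyz as guaranteed by the lemma, with |xy| ≤ p and |y| ≥ 1.
Because |xy| ≤ p and w begins with p copies of a, we have y = a^k with 1 ≤ k ≤ p.
Pump with i = 2: xy^2z = a^{p+k} b a^p. Its reverse is a^p b a^{p+k}, which differs from xy^2z since k ≥ 1. So xy^2z is not a palindrome and xy^2z ∉ L.
Contradiction. Therefore L is not regular.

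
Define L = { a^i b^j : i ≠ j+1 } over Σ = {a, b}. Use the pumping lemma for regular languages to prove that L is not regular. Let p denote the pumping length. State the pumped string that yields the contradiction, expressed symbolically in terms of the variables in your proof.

a^{p+p!} b^{p+p!-1}

Toward a contradiction, assume L is regular with pumping length p.
Choose w = a^p b^{p+p!-1}. Since p ≠ (p+p!-1)+1 = p+p!, w ∈ L; and |w| ≥ p.
The pumping lemma gives a decomposition w = xyz where |xy| ≤ p and |y| > 0.
Since the first p symbols of w are all a's and |xy| ≤ p, y lies entirely in the leading a-block: y = a^k for some k with 1 ≤ k ≤ p.
Since 1 ≤ k ≤ p, k divides p!; set t = 1 + p!/k. Then xy^t z has p + (p!/k)·k = p + p! copies of a. Now the a-count is p+p! and (b-count)+1 = (p+p!-1)+1 = p+p!, so i ≠ j+1 fails. So xy^t z = a^{p+p!} b^{p+p!-1} ∉ L.
This is a contradiction; hence L is not regular.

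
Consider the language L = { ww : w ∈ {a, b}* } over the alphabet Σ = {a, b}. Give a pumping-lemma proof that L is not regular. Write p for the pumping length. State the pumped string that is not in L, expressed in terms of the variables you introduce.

a^{p+k} b^p a^p b^p

Suppose for contradiction that L is regular, and let p be the pumping length.
Take w = a^p b^p a^p b^p = uu where u = a^pb^p; then w ∈ L and |w| = 4p ≥ p.
The pumping lemma gives a decomposition w = xyz where |xy| ≤ p and |y| ≥ 1.
Because |xy| ≤ p and w begins with p copies of a, we have y = a^k with 1 ≤ k ≤ p.
Pump with i = 2: xy^2z = a^{p+k} b^p a^p b^p, of length 4p+k. Suppose this equals vv. The string starts with a and ends with b, so v does too; thus the boundary between the two copies of v is a b→a transition. There is exactly one such transition, at position 2p+k, so |v| = 2p+k and |vv| = 4p+2k ≠ 4p+k since k ≥ 1. So xy^2z ∉ L.
This is a contradiction; hence L is not regular.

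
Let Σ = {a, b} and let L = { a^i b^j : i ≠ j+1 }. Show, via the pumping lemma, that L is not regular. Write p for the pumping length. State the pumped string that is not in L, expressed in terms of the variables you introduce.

a^{p+p!} b^{p+p!-1}

Toward a contradiction, assume L is regular with pumping length p.
Choose w = a^p b^{p+p!-1}. Since p ≠ (p+p!-1)+1 = p+p!, w ∈ L; and |w| ≥ p.
By the pumping lemma, w = xyz with |xy| ≤ p and |y| ≥ 1.
Since the first p symbols of w are all a's and |xy| ≤ p, y lies entirely in the leading a-block: y = a^k for some k with 1 ≤ k ≤ p.
Since 1 ≤ k ≤ p, k divides p!; set t = 1 + p!/k. Then xy^t z has p + (p!/k)·k = p + p! copies of a. Now the a-count is p+p! and (b-count)+1 = (p+p!-1)+1 = p+p!, so i ≠ j+1 fails. So xy^t z = a^{p+p!} b^{p+p!-1} ∉ L.
This is a contradiction; hence L is not regular.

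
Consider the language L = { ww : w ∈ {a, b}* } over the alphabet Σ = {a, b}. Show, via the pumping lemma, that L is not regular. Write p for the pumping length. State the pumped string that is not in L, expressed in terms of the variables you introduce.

a^{p+k} b^p a^p b^p

Suppose for contradiction that L is regular, and let p be the pumping length.
Take w = a^p b^p a^p b^p = uu where u = a^pb^p; then w ∈ L and |w| = 4p ≥ p.
By the pumping lemma, w = xyz with |xy| ≤ p and |y| ≥ 1.
Since the first p symbols of w are all a's and |xy| ≤ p, y lies entirely in the leading a-block: y = a^k for some k with 1 ≤ k ≤ p.
Pump with i = 2: xy^2z = a^{p+k} b^p a^p b^p, of length 4p+k. Suppose this equals vv. The string starts with a and ends with b, so v does too; thus the boundary between the two copies of v is a b→a transition. There is exactly one such transition, at position 2p+k, so |v| = 2p+k and |vv| = 4p+2k ≠ 4p+k since k ≥ 1. So xy^2z ∉ L.
This contradicts the pumping lemma, so L is not regular.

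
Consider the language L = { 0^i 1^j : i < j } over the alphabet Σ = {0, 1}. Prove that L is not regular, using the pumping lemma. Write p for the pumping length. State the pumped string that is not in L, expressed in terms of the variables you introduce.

0^{p+k} 1^{p+1}

Toward a contradiction, assume L is regular with pumping length p.
Choose w = 0^p 1^{p+1} ∈ L, with |w| = 2p+1 ≥ p.
Write w = xyz as guaranteed by the lemma, with |xy| ≤ p and |y| ≥ 1.
The first p characters of w are 0's, so xy (and hence y) consists only of 0's. Write y = 0^k, 1 ≤ k ≤ p.
Consider xy^2z = 0^{p+k} 1^{p+1}. Since k ≥ 1, the 0-count p+k is at least p+1, so i < j fails; thus xy^2z ∉ L.
This contradicts the pumping lemma, so L is not regular.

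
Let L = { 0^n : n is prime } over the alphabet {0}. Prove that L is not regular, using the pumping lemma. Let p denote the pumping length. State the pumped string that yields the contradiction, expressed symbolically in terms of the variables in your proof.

Assume L is regular. Let p be the pumping length given by the pumping lemma.
Let q be a prime with q ≥ p+2 (infinitely many primes exist), and take w = 0^q ∈ L with |w| = q ≥ p.
By the pumping lemma, w = xyz with |xy| ≤ p and y is nonempty.
Then y = 0^k for some k with 1 ≤ k ≤ p.
Since 1 ≤ k ≤ p, |xz| = q-k. Pump with i = q+1: |xy^{q+1}z| = (q-k)+(q+1)k = q+qk = q(1+k), which is composite (both factors ≥ 2). So xy^{q+1}z = 0^{q(1+k)} ∉ L.
This is a contradiction; hence L is not regular.

0^{q(1+k)}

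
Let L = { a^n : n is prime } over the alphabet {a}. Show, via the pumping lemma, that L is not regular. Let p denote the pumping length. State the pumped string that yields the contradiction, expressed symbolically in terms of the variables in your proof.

Assume L is regular; let p be its pumping constant.
Let q be a prime with q ≥ p+2 (infinitely many primes exist), and take w = a^q ∈ L with |w| = q ≥ p.
The pumping lemma gives a decomposition w = xyz where |xy| ≤ p and |y| ≥ 1.
Then y = a^k for some k with 1 ≤ k ≤ p.
Since 1 ≤ k ≤ p, |xz| = q-k. Pump with i = q+1: |xy^{q+1}z| = (q-k)+(q+1)k = q+qk = q(1+k), which is composite (both factors ≥ 2). So xy^{q+1}z = a^{q(1+k)} ∉ L.
This is a contradiction; hence L is not regular.

a^{q(1+k)}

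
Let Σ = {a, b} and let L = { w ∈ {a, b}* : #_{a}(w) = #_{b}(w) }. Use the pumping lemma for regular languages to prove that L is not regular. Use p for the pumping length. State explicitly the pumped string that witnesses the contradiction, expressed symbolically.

Assume L is regular; let p be its pumping constant.
Choose w = a^p b^p ∈ L with |w| = 2p ≥ p.
Write w = xyz as guaranteed by the lemma, with |xy| ≤ p and |y| ≥ 1.
The first p characters of w are a's, so xy (and hence y) consists only of a's. Write y = a^k, 1 ≤ k ≤ p.
Pump with i = 2: xy^2z = a^{p+k} b^p has p+k occurrences of a but only p of b. Since k ≥ 1 the counts differ, so xy^2z ∉ L.
This is a contradiction; hence L is not regular.

a^{p+k} b^p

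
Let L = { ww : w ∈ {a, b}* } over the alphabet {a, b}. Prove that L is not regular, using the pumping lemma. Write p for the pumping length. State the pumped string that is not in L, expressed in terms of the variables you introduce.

Suppose for contradiction that L is regular, and let p be the pumping length.
Take w = a^p b^p a^p b^p = uu where u = a^pb^p; then w ∈ L and |w| = 4p ≥ p.
By the pumping lemma, w = xyz with |xy| ≤ p and y is nonempty.
Because |xy| ≤ p and w begins with p copies of a, we have y = a^k with 1 ≤ k ≤ p.
Pump with i = 2: xy^2z = a^{p+k} b^p a^p b^p, of length 4p+k. Suppose this equals vv. The string starts with a and ends with b, so v does too; thus the boundary between the two copies of v is a b→a transition. There is exactly one such transition, at position 2p+k, so |v| = 2p+k and |vv| = 4p+2k ≠ 4p+k since k ≥ 1. So xy^2z ∉ L.
This contradicts the pumping lemma, so L is not regular.

a^{p+k} b^p a^p b^p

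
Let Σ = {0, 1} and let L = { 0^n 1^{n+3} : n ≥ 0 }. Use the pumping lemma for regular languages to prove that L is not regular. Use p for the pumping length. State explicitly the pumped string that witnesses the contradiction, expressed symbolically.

0^{p+k} 1^{p+3}

Suppose for contradiction that L is regular, and let p be the pumping length.
Choose w = 0^p 1^{p+3}, which is in L with |w| = 2p+3 ≥ p.
Write w = xyz as guaranteed by the lemma, with |xy| ≤ p and |y| ≥ 1.
Because |xy| ≤ p and w begins with p copies of 0, we have y = 0^k with 1 ≤ k ≤ p.
Pump with i = 2: xy^2z = 0^{p+k} 1^{p+3}. For this to lie in L we would need p+3 = (p+k)+3, which forces k = 0. But k ≥ 1, so xy^2z ∉ L.
Contradiction. Therefore L is not regular.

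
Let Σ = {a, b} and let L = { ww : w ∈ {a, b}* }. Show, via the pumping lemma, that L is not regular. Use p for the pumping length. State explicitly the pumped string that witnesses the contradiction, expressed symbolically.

a^{p+k} b^p a^p b^p

Suppose for contradiction that L is regular, and let p be the pumping length.
Take w = a^p b^p a^p b^p = uu where u = a^pb^p; then w ∈ L and |w| = 4p ≥ p.
The pumping lemma gives a decomposition w = xyz where |xy| ≤ p and |y| > 0.
Because |xy| ≤ p and w begins with p copies of a, we have y = a^k with 1 ≤ k ≤ p.
Pump with i = 2: xy^2z = a^{p+k} b^p a^p b^p, of length 4p+k. Suppose this equals vv. The string starts with a and ends with b, so v does too; thus the boundary between the two copies of v is a b→a transition. There is exactly one such transition, at position 2p+k, so |v| = 2p+k and |vv| = 4p+2k ≠ 4p+k since k ≥ 1. So xy^2z ∉ L.
This is a contradiction; hence L is not regular.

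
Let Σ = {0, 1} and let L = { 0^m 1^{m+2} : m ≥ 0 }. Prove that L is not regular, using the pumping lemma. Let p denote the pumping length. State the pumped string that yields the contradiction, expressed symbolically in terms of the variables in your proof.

Toward a contradiction, assume L is regular with pumping length p.
Take w = 0^p 1^{p+2}. Then w ∈ L and |w| = 2p+2 ≥ p.
By the pumping lemma, w = xyz with |xy| ≤ p and |y| > 0.
Since the first p symbols of w are all 0's and |xy| ≤ p, y lies entirely in the leading 0-block: y = 0^k for some k with 1 ≤ k ≤ p.
Pump with i = 2: xy^2z = 0^{p+k} 1^{p+2}. For this to lie in L we would need p+2 = (p+k)+2, which forces k = 0. But k ≥ 1, so xy^2z ∉ L.
This is a contradiction; hence L is not regular.

0^{p+k} 1^{p+2}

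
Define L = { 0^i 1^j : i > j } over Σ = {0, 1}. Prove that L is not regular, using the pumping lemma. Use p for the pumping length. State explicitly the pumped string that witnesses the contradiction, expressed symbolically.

0^{p+1-k} 1^p

Assume L is regular; let p be its pumping constant.
Choose w = 0^{p+1} 1^p ∈ L, with |w| = 2p+1 ≥ p.
By the pumping lemma, w = xyz with |xy| ≤ p and y is nonempty.
Because |xy| ≤ p and w begins with p copies of 0, we have y = 0^k with 1 ≤ k ≤ p.
Consider xy^0z = xz = 0^{p+1-k} 1^p. Since k ≥ 1, the 0-count p+1-k is at most p, so i > j fails; thus xz ∉ L.
This is a contradiction; hence L is not regular.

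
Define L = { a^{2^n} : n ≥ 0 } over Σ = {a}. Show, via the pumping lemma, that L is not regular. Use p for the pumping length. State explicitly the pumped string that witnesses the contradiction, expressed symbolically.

a^{2^p+k}

Assume L is regular. Let p be the pumping length given by the pumping lemma.
Take w = a^{2^p} ∈ L with |w| = 2^p ≥ p.
The pumping lemma gives a decomposition w = xyz where |xy| ≤ p and |y| > 0.
Then y = a^k for some k with 1 ≤ k ≤ p.
Pump with i = 2: xy^2z = a^{2^p+k}. Since 1 ≤ k ≤ p < 2^p, we have 2^p < 2^p+k < 2^{p+1}, so 2^p+k is not a power of 2. So xy^2z ∉ L.
Contradiction. Therefore L is not regular.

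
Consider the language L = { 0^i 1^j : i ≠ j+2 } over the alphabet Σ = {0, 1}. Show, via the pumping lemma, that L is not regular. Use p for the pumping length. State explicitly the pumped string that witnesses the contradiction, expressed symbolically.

0^{p+p!} 1^{p+p!-2}

Assume L is regular; let p be its pumping constant.
Choose w = 0^p 1^{p+p!-2}. Since p ≠ (p+p!-2)+2 = p+p!, w ∈ L; and |w| ≥ p.
The pumping lemma gives a decomposition w = xyz where |xy| ≤ p and |y| > 0.
Because |xy| ≤ p and w begins with p copies of 0, we have y = 0^k with 1 ≤ k ≤ p.
Since 1 ≤ k ≤ p, k divides p!; set t = 1 + p!/k. Then xy^t z has p + (p!/k)·k = p + p! copies of 0. Now the 0-count is p+p! and (1-count)+2 = (p+p!-2)+2 = p+p!, so i ≠ j+2 fails. So xy^t z = 0^{p+p!} 1^{p+p!-2} ∉ L.
This is a contradiction; hence L is not regular.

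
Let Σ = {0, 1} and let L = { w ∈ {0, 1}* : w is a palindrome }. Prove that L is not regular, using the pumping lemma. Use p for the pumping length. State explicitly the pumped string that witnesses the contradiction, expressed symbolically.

Suppose for contradiction that L is regular, and let p be the pumping length.
Take w = 0^p 1 0^p, a palindrome of length 2p+1 ≥ p.
The pumping lemma gives a decomposition w = xyz where |xy| ≤ p and |y| ≥ 1.
Since the first p symbols of w are all 0's and |xy| ≤ p, y lies entirely in the leading 0-block: y = 0^k for some k with 1 ≤ k ≤ p.
Pump with i = 2: xy^2z = 0^{p+k} 1 0^p. Its reverse is 0^p 1 0^{p+k}, which differs from xy^2z since k ≥ 1. So xy^2z is not a palindrome and xy^2z ∉ L.
This contradicts the pumping lemma, so L is not regular.

0^{p+k} 1 0^p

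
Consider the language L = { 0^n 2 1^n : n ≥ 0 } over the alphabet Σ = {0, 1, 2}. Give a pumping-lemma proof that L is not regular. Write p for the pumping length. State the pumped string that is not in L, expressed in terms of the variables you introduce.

0^{p+k} 2 1^p

Assume L is regular; let p be its pumping constant.
Take w = 0^p 2 1^p ∈ L with |w| = 2p+1 ≥ p.
Write w = xyz as guaranteed by the lemma, with |xy| ≤ p and |y| > 0.
Because |xy| ≤ p and w begins with p copies of 0, we have y = 0^k with 1 ≤ k ≤ p.
Pump with i = 2: xy^2z = 0^{p+k} 2 1^p, which would require p+k = p. But k ≥ 1, so xy^2z ∉ L.
This is a contradiction; hence L is not regular.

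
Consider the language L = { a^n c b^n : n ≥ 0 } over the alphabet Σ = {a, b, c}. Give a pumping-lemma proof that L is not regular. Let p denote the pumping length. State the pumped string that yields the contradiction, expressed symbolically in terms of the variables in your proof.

Toward a contradiction, assume L is regular with pumping length p.
Take w = a^p c b^p ∈ L with |w| = 2p+1 ≥ p.
By the pumping lemma, w = xyz with |xy| ≤ p and |y| > 0.
Because |xy| ≤ p and w begins with p copies of a, we have y = a^k with 1 ≤ k ≤ p.
Pump with i = 2: xy^2z = a^{p+k} c b^p, which would require p+k = p. But k ≥ 1, so xy^2z ∉ L.
Contradiction. Therefore L is not regular.

a^{p+k} c b^p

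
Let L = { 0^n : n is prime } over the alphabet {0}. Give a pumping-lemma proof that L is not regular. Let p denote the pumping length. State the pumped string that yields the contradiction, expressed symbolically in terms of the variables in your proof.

0^{q(1+k)}

Assume L is regular; let p be its pumping constant.
Let q be a prime with q ≥ p+2 (infinitely many primes exist), and take w = 0^q ∈ L with |w| = q ≥ p.
Write w = xyz as guaranteed by the lemma, with |xy| ≤ p and |y| ≥ 1.
Then y = 0^k for some k with 1 ≤ k ≤ p.
Since 1 ≤ k ≤ p, |xz| = q-k. Pump with i = q+1: |xy^{q+1}z| = (q-k)+(q+1)k = q+qk = q(1+k), which is composite (both factors ≥ 2). So xy^{q+1}z = 0^{q(1+k)} ∉ L.
This contradicts the pumping lemma, so L is not regular.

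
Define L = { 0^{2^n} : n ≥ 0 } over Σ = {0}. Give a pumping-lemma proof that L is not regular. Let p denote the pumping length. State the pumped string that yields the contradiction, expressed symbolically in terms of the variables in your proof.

0^{2^p+k}

Assume L is regular. Let p be the pumping length given by the pumping lemma.
Take w = 0^{2^p} ∈ L with |w| = 2^p ≥ p.
The pumping lemma gives a decomposition w = xyz where |xy| ≤ p and |y| > 0.
Then y = 0^k for some k with 1 ≤ k ≤ p.
Pump with i = 2: xy^2z = 0^{2^p+k}. Since 1 ≤ k ≤ p < 2^p, we have 2^p < 2^p+k < 2^{p+1}, so 2^p+k is not a power of 2. So xy^2z ∉ L.
This contradicts the pumping lemma, so L is not regular.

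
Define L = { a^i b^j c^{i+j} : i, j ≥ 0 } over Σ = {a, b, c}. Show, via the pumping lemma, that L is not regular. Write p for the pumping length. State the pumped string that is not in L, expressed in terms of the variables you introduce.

a^{p+k} b^p c^{2p}

Assume L is regular. Let p be the pumping length given by the pumping lemma.
Take w = a^p b^p c^{2p} ∈ L (with i=j=p, i+j=2p), |w| = 4p ≥ p.
The pumping lemma gives a decomposition w = xyz where |xy| ≤ p and |y| ≥ 1.
Since the first p symbols of w are all a's and |xy| ≤ p, y lies entirely in the leading a-block: y = a^k for some k with 1 ≤ k ≤ p.
Consider xy^2z = a^{p+k} b^p c^{2p}. Now the a- and b-counts sum to 2p+k, but the c-count is 2p ≠ 2p+k. So xy^2z ∉ L.
This contradicts the pumping lemma, so L is not regular.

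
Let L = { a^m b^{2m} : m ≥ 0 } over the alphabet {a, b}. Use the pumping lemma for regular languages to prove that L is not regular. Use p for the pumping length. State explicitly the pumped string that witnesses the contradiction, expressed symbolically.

a^{p+k} b^{2p}

Assume L is regular; let p be its pumping constant.
Let w = a^p b^{2p} ∈ L; note |w| = 3p ≥ p.
Write w = xyz as guaranteed by the lemma, with |xy| ≤ p and |y| ≥ 1.
Since the first p symbols of w are all a's and |xy| ≤ p, y lies entirely in the leading a-block: y = a^k for some k with 1 ≤ k ≤ p.
Pump with i = 2: xy^2z = a^{p+k} b^{2p}. For this to lie in L we would need 2p = 2(p+k), which forces k = 0. But k ≥ 1, so xy^2z ∉ L.
This contradicts the pumping lemma, so L is not regular.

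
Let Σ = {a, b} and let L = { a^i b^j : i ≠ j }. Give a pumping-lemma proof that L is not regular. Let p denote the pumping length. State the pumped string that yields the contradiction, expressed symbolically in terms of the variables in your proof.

Assume L is regular. Let p be the pumping length given by the pumping lemma.
Choose w = a^p b^{p+p!}. Since p ≠ p+p!, w ∈ L; and |w| ≥ p.
Write w = xyz as guaranteed by the lemma, with |xy| ≤ p and y is nonempty.
The first p characters of w are a's, so xy (and hence y) consists only of a's. Write y = a^k, 1 ≤ k ≤ p.
Since 1 ≤ k ≤ p, k divides p!; set t = 1 + p!/k. Then xy^t z has p + (p!/k)·k = p + p! copies of a. Now the a-count equals the b-count, so i ≠ j fails. So xy^t z = a^{p+p!} b^{p+p!} ∉ L.
This contradicts the pumping lemma, so L is not regular.

a^{p+p!} b^{p+p!}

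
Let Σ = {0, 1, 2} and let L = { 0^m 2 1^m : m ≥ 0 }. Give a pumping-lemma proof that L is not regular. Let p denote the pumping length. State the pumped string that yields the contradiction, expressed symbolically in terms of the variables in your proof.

Assume L is regular. Let p be the pumping length given by the pumping lemma.
Take w = 0^p 2 1^p ∈ L with |w| = 2p+1 ≥ p.
By the pumping lemma, w = xyz with |xy| ≤ p and y is nonempty.
The first p characters of w are 0's, so xy (and hence y) consists only of 0's. Write y = 0^k, 1 ≤ k ≤ p.
Pump with i = 2: xy^2z = 0^{p+k} 2 1^p, which would require p+k = p. But k ≥ 1, so xy^2z ∉ L.
This contradicts the pumping lemma, so L is not regular.

0^{p+k} 2 1^p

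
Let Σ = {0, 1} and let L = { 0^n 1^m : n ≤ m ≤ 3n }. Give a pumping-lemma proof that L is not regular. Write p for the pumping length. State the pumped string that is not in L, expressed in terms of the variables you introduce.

Toward a contradiction, assume L is regular with pumping length p.
Take w = 0^p 1^p ∈ L (since p ≤ p ≤ 3p), with |w| = 2p ≥ p.
The pumping lemma gives a decomposition w = xyz where |xy| ≤ p and |y| > 0.
The first p characters of w are 0's, so xy (and hence y) consists only of 0's. Write y = 0^k, 1 ≤ k ≤ p.
Pump with i = 2: xy^2z = 0^{p+k} 1^p. Now n = p+k > p = m, so the condition n ≤ m fails. Thus xy^2z ∉ L.
This is a contradiction; hence L is not regular.

0^{p+k} 1^p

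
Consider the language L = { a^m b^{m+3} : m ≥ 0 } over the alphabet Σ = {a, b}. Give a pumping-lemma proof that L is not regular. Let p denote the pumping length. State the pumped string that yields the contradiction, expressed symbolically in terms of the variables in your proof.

Suppose for contradiction that L is regular, and let p be the pumping length.
Let w = a^p b^{p+3} ∈ L; note |w| = 2p+3 ≥ p.
By the pumping lemma, w = xyz with |xy| ≤ p and |y| ≥ 1.
Since the first p symbols of w are all a's and |xy| ≤ p, y lies entirely in the leading a-block: y = a^k for some k with 1 ≤ k ≤ p.
Pump with i = 2: xy^2z = a^{p+k} b^{p+3}. For this to lie in L we would need p+3 = (p+k)+3, which forces k = 0. But k ≥ 1, so xy^2z ∉ L.
This is a contradiction; hence L is not regular.

a^{p+k} b^{p+3}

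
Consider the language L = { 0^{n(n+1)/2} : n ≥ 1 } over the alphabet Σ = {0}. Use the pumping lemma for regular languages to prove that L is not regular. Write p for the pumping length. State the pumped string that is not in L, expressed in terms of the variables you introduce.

Suppose for contradiction that L is regular, and let p be the pumping length.
Take w = 0^{p(p+1)/2} ∈ L with |w| = p(p+1)/2 ≥ p.
By the pumping lemma, w = xyz with |xy| ≤ p and |y| ≥ 1.
Then y = 0^k for some k with 1 ≤ k ≤ p.
Pump with i = 2: xy^2z = 0^{p(p+1)/2+k}. Since 1 ≤ k ≤ p, p(p+1)/2 < p(p+1)/2+k ≤ p(p+1)/2+p < (p+1)(p+2)/2, so p(p+1)/2+k is strictly between consecutive triangular numbers. So xy^2z ∉ L.
This is a contradiction; hence L is not regular.

0^{p(p+1)/2+k}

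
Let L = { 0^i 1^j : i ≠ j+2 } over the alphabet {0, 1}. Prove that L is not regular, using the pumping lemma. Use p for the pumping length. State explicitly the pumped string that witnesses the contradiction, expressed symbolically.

0^{p+p!} 1^{p+p!-2}

Suppose for contradiction that L is regular, and let p be the pumping length.
Choose w = 0^p 1^{p+p!-2}. Since p ≠ (p+p!-2)+2 = p+p!, w ∈ L; and |w| ≥ p.
Write w = xyz as guaranteed by the lemma, with |xy| ≤ p and |y| ≥ 1.
Since the first p symbols of w are all 0's and |xy| ≤ p, y lies entirely in the leading 0-block: y = 0^k for some k with 1 ≤ k ≤ p.
Since 1 ≤ k ≤ p, k divides p!; set t = 1 + p!/k. Then xy^t z has p + (p!/k)·k = p + p! copies of 0. Now the 0-count is p+p! and (1-count)+2 = (p+p!-2)+2 = p+p!, so i ≠ j+2 fails. So xy^t z = 0^{p+p!} 1^{p+p!-2} ∉ L.
This contradicts the pumping lemma, so L is not regular.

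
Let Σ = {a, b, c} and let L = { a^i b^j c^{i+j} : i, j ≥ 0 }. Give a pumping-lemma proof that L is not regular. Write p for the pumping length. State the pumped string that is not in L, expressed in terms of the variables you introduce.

a^{p+k} b^p c^{2p}

Assume L is regular. Let p be the pumping length given by the pumping lemma.
Take w = a^p b^p c^{2p} ∈ L (with i=j=p, i+j=2p), |w| = 4p ≥ p.
By the pumping lemma, w = xyz with |xy| ≤ p and |y| > 0.
The first p characters of w are a's, so xy (and hence y) consists only of a's. Write y = a^k, 1 ≤ k ≤ p.
Consider xy^2z = a^{p+k} b^p c^{2p}. Now the a- and b-counts sum to 2p+k, but the c-count is 2p ≠ 2p+k. So xy^2z ∉ L.
This is a contradiction; hence L is not regular.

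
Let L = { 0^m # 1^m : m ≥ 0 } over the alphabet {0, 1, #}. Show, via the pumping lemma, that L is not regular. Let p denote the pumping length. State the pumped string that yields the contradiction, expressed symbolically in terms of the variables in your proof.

Assume L is regular; let p be its pumping constant.
Take w = 0^p # 1^p ∈ L with |w| = 2p+1 ≥ p.
The pumping lemma gives a decomposition w = xyz where |xy| ≤ p and |y| > 0.
Because |xy| ≤ p and w begins with p copies of 0, we have y = 0^k with 1 ≤ k ≤ p.
Pump with i = 2: xy^2z = 0^{p+k} # 1^p, which would require p+k = p. But k ≥ 1, so xy^2z ∉ L.
This is a contradiction; hence L is not regular.

0^{p+k} # 1^p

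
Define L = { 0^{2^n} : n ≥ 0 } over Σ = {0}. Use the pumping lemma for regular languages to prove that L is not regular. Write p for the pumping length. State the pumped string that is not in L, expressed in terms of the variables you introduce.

Suppose for contradiction that L is regular, and let p be the pumping length.
Take w = 0^{2^p} ∈ L with |w| = 2^p ≥ p.
The pumping lemma gives a decomposition w = xyz where |xy| ≤ p and |y| ≥ 1.
Then y = 0^k for some k with 1 ≤ k ≤ p.
Pump with i = 2: xy^2z = 0^{2^p+k}. Since 1 ≤ k ≤ p < 2^p, we have 2^p < 2^p+k < 2^{p+1}, so 2^p+k is not a power of 2. So xy^2z ∉ L.
Contradiction. Therefore L is not regular.

0^{2^p+k}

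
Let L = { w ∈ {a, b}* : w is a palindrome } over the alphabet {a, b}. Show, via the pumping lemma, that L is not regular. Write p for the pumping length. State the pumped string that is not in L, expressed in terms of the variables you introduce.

a^{p+k} b a^p

Assume L is regular; let p be its pumping constant.
Take w = a^p b a^p, a palindrome of length 2p+1 ≥ p.
By the pumping lemma, w = xyz with |xy| ≤ p and y is nonempty.
Since the first p symbols of w are all a's and |xy| ≤ p, y lies entirely in the leading a-block: y = a^k for some k with 1 ≤ k ≤ p.
Pump with i = 2: xy^2z = a^{p+k} b a^p. Its reverse is a^p b a^{p+k}, which differs from xy^2z since k ≥ 1. So xy^2z is not a palindrome and xy^2z ∉ L.
Contradiction. Therefore L is not regular.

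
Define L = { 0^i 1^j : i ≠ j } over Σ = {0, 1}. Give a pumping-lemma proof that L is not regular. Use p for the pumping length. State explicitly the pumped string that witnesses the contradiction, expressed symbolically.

Suppose for contradiction that L is regular, and let p be the pumping length.
Choose w = 0^p 1^{p+p!}. Since p ≠ p+p!, w ∈ L; and |w| ≥ p.
The pumping lemma gives a decomposition w = xyz where |xy| ≤ p and |y| ≥ 1.
The first p characters of w are 0's, so xy (and hence y) consists only of 0's. Write y = 0^k, 1 ≤ k ≤ p.
Since 1 ≤ k ≤ p, k divides p!; set t = 1 + p!/k. Then xy^t z has p + (p!/k)·k = p + p! copies of 0. Now the 0-count equals the 1-count, so i ≠ j fails. So xy^t z = 0^{p+p!} 1^{p+p!} ∉ L.
This is a contradiction; hence L is not regular.

0^{p+p!} 1^{p+p!}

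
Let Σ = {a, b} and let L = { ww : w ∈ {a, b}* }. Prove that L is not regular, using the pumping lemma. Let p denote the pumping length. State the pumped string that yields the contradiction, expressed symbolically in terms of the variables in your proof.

a^{p+k} b^p a^p b^p

Toward a contradiction, assume L is regular with pumping length p.
Take w = a^p b^p a^p b^p = uu where u = a^pb^p; then w ∈ L and |w| = 4p ≥ p.
By the pumping lemma, w = xyz with |xy| ≤ p and |y| > 0.
Since the first p symbols of w are all a's and |xy| ≤ p, y lies entirely in the leading a-block: y = a^k for some k with 1 ≤ k ≤ p.
Pump with i = 2: xy^2z = a^{p+k} b^p a^p b^p, of length 4p+k. Suppose this equals vv. The string starts with a and ends with b, so v does too; thus the boundary between the two copies of v is a b→a transition. There is exactly one such transition, at position 2p+k, so |v| = 2p+k and |vv| = 4p+2k ≠ 4p+k since k ≥ 1. So xy^2z ∉ L.
This contradicts the pumping lemma, so L is not regular.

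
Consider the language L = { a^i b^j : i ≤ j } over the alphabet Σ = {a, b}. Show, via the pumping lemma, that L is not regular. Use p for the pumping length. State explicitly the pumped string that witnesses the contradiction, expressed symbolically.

Suppose for contradiction that L is regular, and let p be the pumping length.
Choose w = a^p b^p ∈ L, with |w| = 2p ≥ p.
The pumping lemma gives a decomposition w = xyz where |xy| ≤ p and |y| ≥ 1.
Because |xy| ≤ p and w begins with p copies of a, we have y = a^k with 1 ≤ k ≤ p.
Consider xy^2z = a^{p+k} b^p. Since k ≥ 1, the a-count p+k exceeds the b-count p, so i ≤ j fails; thus xy^2z ∉ L.
Contradiction. Therefore L is not regular.

a^{p+k} b^p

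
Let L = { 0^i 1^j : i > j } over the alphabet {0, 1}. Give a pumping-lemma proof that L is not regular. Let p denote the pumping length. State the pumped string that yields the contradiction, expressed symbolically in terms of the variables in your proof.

0^{p+1-k} 1^p

Assume L is regular. Let p be the pumping length given by the pumping lemma.
Choose w = 0^{p+1} 1^p ∈ L, with |w| = 2p+1 ≥ p.
The pumping lemma gives a decomposition w = xyz where |xy| ≤ p and |y| ≥ 1.
Because |xy| ≤ p and w begins with p copies of 0, we have y = 0^k with 1 ≤ k ≤ p.
Consider xy^0z = xz = 0^{p+1-k} 1^p. Since k ≥ 1, the 0-count p+1-k is at most p, so i > j fails; thus xz ∉ L.
This is a contradiction; hence L is not regular.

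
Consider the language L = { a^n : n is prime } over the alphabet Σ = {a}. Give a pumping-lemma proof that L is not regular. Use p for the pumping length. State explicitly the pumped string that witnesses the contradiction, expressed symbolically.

a^{q(1+k)}

Assume L is regular. Let p be the pumping length given by the pumping lemma.
Let q be a prime with q ≥ p+2 (infinitely many primes exist), and take w = a^q ∈ L with |w| = q ≥ p.
By the pumping lemma, w = xyz with |xy| ≤ p and |y| > 0.
Then y = a^k for some k with 1 ≤ k ≤ p.
Since 1 ≤ k ≤ p, |xz| = q-k. Pump with i = q+1: |xy^{q+1}z| = (q-k)+(q+1)k = q+qk = q(1+k), which is composite (both factors ≥ 2). So xy^{q+1}z = a^{q(1+k)} ∉ L.
Contradiction. Therefore L is not regular.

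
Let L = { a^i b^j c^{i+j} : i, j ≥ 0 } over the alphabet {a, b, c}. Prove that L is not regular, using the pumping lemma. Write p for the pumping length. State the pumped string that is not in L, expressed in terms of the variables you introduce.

a^{p+k} b^p c^{2p}

Assume L is regular; let p be its pumping constant.
Take w = a^p b^p c^{2p} ∈ L (with i=j=p, i+j=2p), |w| = 4p ≥ p.
The pumping lemma gives a decomposition w = xyz where |xy| ≤ p and |y| > 0.
The first p characters of w are a's, so xy (and hence y) consists only of a's. Write y = a^k, 1 ≤ k ≤ p.
Consider xy^2z = a^{p+k} b^p c^{2p}. Now the a- and b-counts sum to 2p+k, but the c-count is 2p ≠ 2p+k. So xy^2z ∉ L.
Contradiction. Therefore L is not regular.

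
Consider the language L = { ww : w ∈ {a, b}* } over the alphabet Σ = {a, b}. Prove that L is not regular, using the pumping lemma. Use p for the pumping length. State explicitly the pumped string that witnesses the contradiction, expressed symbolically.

a^{p+k} b^p a^p b^p

Suppose for contradiction that L is regular, and let p be the pumping length.
Take w = a^p b^p a^p b^p = uu where u = a^pb^p; then w ∈ L and |w| = 4p ≥ p.
By the pumping lemma, w = xyz with |xy| ≤ p and |y| ≥ 1.
Because |xy| ≤ p and w begins with p copies of a, we have y = a^k with 1 ≤ k ≤ p.
Pump with i = 2: xy^2z = a^{p+k} b^p a^p b^p, of length 4p+k. Suppose this equals vv. The string starts with a and ends with b, so v does too; thus the boundary between the two copies of v is a b→a transition. There is exactly one such transition, at position 2p+k, so |v| = 2p+k and |vv| = 4p+2k ≠ 4p+k since k ≥ 1. So xy^2z ∉ L.
Contradiction. Therefore L is not regular.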